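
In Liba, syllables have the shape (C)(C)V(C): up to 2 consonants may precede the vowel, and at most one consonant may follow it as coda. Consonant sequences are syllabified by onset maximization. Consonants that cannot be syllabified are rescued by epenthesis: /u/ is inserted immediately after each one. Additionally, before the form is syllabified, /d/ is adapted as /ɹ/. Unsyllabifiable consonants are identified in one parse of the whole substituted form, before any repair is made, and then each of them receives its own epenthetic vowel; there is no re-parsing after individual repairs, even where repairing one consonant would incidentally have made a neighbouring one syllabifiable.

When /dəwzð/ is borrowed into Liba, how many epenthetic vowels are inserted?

2

After substitution the input is /ɹəwzð/.
The unsyllabifiable consonants are /z/, /ð/; each receives one epenthetic vowel.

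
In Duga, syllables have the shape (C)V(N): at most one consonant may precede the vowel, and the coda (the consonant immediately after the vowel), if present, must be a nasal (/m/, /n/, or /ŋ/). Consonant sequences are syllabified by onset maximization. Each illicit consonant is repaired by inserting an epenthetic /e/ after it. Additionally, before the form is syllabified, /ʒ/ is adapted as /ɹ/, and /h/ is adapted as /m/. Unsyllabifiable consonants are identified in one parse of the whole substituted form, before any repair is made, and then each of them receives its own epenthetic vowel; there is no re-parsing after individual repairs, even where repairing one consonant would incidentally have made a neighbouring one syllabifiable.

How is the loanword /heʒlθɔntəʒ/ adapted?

Substitution: /h/ → /m/, /ʒ/ → /ɹ/, giving /meɹlθɔntəɹ/.
The consonants /ɹ/, /l/, /ɹ/ cannot be parsed into a legal (C)V(N) syllable (only a nasal (/m/, /n/, or /ŋ/) is licensed in coda position; onsets are limited to one consonant).
Each unlicensed consonant becomes the onset of a new syllable: /ɹ/ → /ɹe/, /l/ → /le/, /ɹ/ → /ɹe/.

meɹeleθɔntəɹe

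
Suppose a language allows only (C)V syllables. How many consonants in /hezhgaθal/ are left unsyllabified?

Under (C)V, the unsyllabifiable consonants are /z/, /h/, /l/ (no codas are permitted; onsets are limited to one consonant).

3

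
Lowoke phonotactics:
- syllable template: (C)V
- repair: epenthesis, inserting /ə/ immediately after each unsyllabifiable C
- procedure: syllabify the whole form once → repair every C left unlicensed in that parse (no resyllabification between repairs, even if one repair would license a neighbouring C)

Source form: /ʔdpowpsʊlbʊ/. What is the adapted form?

ʔədəpowəpəsʊləbʊ

The consonants /ʔ/, /d/, /w/, /p/, /l/ cannot be parsed into a legal (C)V syllable (no codas are permitted; onsets are limited to one consonant).
Inserting the epenthetic vowel yields /ʔ/ → /ʔə/, /d/ → /də/, /w/ → /wə/, /p/ → /pə/, /l/ → /lə/.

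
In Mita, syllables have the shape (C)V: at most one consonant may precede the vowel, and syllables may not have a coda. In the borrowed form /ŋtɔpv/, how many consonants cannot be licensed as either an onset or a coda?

3

Under (C)V, the unsyllabifiable consonants are /ŋ/, /p/, /v/ (no codas are permitted; onsets are limited to one consonant).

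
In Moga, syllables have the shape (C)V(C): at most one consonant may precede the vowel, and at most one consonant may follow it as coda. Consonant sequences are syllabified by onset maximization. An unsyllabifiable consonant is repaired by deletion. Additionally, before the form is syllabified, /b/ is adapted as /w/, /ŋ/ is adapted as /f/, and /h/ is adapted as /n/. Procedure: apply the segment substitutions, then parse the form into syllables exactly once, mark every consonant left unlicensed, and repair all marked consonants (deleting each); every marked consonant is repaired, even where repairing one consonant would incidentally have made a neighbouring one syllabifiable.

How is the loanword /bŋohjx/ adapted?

Substitution: /b/ → /w/, /ŋ/ → /f/, /h/ → /n/, giving /wfonjx/.
Under (C)V(C), the unsyllabifiable consonants are /w/, /j/, /x/ (at most one coda consonant is licensed; onsets are limited to one consonant).
Deletion applies to /w/, /j/, /x/.

fon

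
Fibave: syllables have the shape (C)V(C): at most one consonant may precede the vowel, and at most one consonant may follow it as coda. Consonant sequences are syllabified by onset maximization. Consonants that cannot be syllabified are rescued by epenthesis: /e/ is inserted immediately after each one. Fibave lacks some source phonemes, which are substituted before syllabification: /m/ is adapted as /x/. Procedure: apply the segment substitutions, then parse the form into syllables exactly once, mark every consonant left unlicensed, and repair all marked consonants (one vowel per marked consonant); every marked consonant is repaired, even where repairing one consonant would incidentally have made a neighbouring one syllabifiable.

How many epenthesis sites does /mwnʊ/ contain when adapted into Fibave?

After substitution the input is /xwnʊ/.
The unsyllabifiable consonants are /x/, /w/; each receives one epenthetic vowel.

2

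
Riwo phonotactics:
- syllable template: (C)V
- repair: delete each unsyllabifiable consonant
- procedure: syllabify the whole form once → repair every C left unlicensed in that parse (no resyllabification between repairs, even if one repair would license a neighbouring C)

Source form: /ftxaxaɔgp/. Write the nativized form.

xaxaɔ

Under (C)V, the unsyllabifiable consonants are /f/, /t/, /g/, /p/ (no codas are permitted; onsets are limited to one consonant).
Deleting the stranded consonants removes /f/, /t/, /g/, /p/.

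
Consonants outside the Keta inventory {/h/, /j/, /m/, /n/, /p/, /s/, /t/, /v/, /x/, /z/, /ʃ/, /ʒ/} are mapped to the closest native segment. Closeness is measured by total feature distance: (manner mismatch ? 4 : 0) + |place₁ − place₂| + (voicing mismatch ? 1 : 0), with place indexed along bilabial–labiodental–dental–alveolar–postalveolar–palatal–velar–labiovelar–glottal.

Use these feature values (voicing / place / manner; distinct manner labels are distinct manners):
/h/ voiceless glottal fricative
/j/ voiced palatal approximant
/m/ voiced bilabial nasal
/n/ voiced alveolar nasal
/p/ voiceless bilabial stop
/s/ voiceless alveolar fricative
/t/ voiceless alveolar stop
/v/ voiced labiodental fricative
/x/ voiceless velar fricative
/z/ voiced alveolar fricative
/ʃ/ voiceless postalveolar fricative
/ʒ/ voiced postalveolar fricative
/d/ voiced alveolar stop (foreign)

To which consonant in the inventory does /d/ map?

/t/ is closest: same manner (stop), place distance 0 (alveolar→alveolar), voicing differs (+1); total 1. Next closest is /n/ at distance 4.

t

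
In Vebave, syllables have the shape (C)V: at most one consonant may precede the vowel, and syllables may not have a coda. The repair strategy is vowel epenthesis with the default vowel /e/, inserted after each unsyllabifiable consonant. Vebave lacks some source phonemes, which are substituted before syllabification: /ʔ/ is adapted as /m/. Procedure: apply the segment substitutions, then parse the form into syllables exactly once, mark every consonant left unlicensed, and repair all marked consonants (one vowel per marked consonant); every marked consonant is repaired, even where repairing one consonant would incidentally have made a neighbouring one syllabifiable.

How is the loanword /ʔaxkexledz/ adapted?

Substitution: /ʔ/ → /m/, giving /maxkexledz/.
Syllabifying with onset maximization leaves /x/, /x/, /d/, /z/ stranded (no codas are permitted; onsets are limited to one consonant).
Inserting the epenthetic vowel yields /x/ → /xe/, /x/ → /xe/, /d/ → /de/, /z/ → /ze/.

maxekexeledeze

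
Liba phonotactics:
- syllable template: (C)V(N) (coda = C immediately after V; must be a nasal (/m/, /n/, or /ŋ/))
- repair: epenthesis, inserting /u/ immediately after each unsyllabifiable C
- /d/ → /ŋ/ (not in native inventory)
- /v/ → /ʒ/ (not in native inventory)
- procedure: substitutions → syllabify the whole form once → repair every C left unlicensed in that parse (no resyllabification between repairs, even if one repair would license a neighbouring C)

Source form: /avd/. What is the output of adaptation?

aʒuŋu

Substitution: /v/ → /ʒ/, /d/ → /ŋ/, giving /aʒŋ/.
The consonants /ʒ/, /ŋ/ cannot be parsed into a legal (C)V(N) syllable (only a nasal (/m/, /n/, or /ŋ/) is licensed in coda position; onsets are limited to one consonant).
Each unlicensed consonant becomes the onset of a new syllable: /ʒ/ → /ʒu/, /ŋ/ → /ŋu/.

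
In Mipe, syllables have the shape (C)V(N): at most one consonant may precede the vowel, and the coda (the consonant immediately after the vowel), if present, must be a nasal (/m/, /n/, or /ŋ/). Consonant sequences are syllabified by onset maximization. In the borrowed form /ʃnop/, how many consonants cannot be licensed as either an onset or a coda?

Under (C)V(N), the unsyllabifiable consonants are /ʃ/, /p/ (only a nasal (/m/, /n/, or /ŋ/) is licensed in coda position; onsets are limited to one consonant).

2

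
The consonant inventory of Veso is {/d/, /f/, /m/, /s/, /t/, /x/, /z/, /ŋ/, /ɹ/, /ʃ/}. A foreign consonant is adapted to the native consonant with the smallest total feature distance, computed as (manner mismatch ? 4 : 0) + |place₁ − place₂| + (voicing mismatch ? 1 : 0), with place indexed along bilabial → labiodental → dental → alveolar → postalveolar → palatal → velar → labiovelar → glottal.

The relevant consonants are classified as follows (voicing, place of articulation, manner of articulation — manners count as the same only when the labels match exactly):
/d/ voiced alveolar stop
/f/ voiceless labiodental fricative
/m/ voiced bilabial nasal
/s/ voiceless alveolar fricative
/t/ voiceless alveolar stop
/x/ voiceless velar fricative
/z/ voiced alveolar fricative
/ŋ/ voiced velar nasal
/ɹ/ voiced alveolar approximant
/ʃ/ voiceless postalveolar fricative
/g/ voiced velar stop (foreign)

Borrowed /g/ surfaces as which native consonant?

/d/ is closest: same manner (stop), place distance 3 (velar→alveolar), same voicing; total 3. Next closest is /t/ at distance 4.

d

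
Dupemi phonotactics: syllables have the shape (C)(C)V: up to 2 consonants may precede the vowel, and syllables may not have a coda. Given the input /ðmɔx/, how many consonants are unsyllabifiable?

Under (C)(C)V, the unsyllabifiable consonants are /x/ (no codas are permitted; onsets may contain at most 2 consonants).

1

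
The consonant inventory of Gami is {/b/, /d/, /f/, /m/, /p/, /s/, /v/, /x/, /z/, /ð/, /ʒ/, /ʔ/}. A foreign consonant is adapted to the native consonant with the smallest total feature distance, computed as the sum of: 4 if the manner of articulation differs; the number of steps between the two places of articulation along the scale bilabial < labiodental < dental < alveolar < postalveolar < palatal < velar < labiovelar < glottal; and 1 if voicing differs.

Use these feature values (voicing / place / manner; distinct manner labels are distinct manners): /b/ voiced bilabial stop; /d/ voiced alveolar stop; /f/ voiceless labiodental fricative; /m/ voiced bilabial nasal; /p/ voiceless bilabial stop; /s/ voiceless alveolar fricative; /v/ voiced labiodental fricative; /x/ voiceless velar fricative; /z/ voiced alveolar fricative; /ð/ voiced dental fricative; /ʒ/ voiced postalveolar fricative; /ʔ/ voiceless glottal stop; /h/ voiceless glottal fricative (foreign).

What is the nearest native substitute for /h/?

x

/x/ is closest: same manner (fricative), place distance 2 (glottal→velar), same voicing; total 2. Next closest is /ʔ/ at distance 4.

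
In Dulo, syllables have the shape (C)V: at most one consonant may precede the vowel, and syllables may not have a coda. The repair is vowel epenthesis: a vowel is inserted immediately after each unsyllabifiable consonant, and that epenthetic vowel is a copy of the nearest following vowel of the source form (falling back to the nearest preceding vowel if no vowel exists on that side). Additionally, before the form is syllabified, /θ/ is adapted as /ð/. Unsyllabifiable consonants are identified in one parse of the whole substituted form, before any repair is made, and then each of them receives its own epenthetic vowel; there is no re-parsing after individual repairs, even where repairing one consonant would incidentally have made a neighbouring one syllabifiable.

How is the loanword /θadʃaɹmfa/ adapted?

Substitution: /θ/ → /ð/, giving /ðadʃaɹmfa/.
Under (C)V, the unsyllabifiable consonants are /d/, /ɹ/, /m/ (no codas are permitted; onsets are limited to one consonant).
Inserting the epenthetic vowel yields /d/ → /da/, /ɹ/ → /ɹa/, /m/ → /ma/.

ðadaʃaɹamafa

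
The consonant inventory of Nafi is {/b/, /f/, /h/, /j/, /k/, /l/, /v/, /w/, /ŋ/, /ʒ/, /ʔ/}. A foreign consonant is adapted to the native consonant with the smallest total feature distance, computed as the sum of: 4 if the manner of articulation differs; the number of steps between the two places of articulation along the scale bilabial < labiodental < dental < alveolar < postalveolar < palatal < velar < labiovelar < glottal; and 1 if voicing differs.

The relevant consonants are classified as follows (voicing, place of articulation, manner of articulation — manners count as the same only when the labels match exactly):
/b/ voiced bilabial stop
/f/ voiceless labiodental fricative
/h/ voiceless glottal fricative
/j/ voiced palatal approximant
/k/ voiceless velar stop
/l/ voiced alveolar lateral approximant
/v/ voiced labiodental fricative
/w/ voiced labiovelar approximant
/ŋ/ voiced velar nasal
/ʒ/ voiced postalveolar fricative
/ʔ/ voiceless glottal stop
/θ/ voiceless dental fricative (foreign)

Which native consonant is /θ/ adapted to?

f

/f/ is closest: same manner (fricative), place distance 1 (dental→labiodental), same voicing; total 1. Next closest is /v/ at distance 2.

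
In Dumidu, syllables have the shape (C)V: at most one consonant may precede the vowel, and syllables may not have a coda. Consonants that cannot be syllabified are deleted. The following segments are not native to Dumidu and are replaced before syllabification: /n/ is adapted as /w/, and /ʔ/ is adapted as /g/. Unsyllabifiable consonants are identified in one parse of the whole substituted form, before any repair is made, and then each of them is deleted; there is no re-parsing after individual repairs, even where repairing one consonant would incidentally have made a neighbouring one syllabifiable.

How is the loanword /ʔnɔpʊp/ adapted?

wɔpʊ

Substitution: /ʔ/ → /g/, /n/ → /w/, giving /gwɔpʊp/.
The consonants /g/, /p/ cannot be parsed into a legal (C)V syllable (no codas are permitted; onsets are limited to one consonant).
Deleting the stranded consonants removes /g/, /p/.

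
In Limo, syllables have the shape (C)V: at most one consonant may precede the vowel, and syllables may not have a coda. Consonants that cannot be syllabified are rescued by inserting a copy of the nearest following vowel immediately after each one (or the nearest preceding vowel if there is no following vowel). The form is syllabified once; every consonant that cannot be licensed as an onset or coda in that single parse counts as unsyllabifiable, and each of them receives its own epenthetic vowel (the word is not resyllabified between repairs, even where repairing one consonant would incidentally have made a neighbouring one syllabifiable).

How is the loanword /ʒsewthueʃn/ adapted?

ʒesewutuhueʃene

The consonants /ʒ/, /w/, /t/, /ʃ/, /n/ cannot be parsed into a legal (C)V syllable (no codas are permitted; onsets are limited to one consonant).
Each unlicensed consonant becomes the onset of a new syllable: /ʒ/ → /ʒe/, /w/ → /wu/, /t/ → /tu/, /ʃ/ → /ʃe/, /n/ → /ne/.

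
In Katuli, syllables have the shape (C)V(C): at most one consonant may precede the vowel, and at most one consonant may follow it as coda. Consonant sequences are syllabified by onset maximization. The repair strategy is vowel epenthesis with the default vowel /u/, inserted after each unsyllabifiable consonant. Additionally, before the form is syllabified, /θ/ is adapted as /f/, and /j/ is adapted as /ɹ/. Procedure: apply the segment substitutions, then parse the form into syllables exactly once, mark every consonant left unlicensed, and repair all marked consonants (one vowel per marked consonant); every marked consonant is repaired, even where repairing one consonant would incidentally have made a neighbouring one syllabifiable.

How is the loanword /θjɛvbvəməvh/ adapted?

fuɹɛvbuvəməvhu

Substitution: /θ/ → /f/, /j/ → /ɹ/, giving /fɹɛvbvəməvh/.
The consonants /f/, /b/, /h/ cannot be parsed into a legal (C)V(C) syllable (at most one coda consonant is licensed; onsets are limited to one consonant).
Epenthesis after each stranded consonant: /f/ → /fu/, /b/ → /bu/, /h/ → /hu/.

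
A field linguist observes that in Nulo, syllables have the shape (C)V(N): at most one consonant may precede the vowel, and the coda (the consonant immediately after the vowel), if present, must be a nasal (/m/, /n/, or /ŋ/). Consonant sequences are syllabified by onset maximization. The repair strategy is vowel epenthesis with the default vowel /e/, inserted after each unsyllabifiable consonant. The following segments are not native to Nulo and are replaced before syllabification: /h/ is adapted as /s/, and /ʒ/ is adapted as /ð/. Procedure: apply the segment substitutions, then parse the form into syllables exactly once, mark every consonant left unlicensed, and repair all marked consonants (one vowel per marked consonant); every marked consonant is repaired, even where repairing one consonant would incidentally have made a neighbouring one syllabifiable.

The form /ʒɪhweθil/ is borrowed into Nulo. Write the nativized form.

Substitution: /ʒ/ → /ð/, /h/ → /s/, giving /ðɪsweθil/.
Syllabifying with onset maximization leaves /s/, /l/ stranded (only a nasal (/m/, /n/, or /ŋ/) is licensed in coda position; onsets are limited to one consonant).
Epenthesis after each stranded consonant: /s/ → /se/, /l/ → /le/.

ðɪseweθile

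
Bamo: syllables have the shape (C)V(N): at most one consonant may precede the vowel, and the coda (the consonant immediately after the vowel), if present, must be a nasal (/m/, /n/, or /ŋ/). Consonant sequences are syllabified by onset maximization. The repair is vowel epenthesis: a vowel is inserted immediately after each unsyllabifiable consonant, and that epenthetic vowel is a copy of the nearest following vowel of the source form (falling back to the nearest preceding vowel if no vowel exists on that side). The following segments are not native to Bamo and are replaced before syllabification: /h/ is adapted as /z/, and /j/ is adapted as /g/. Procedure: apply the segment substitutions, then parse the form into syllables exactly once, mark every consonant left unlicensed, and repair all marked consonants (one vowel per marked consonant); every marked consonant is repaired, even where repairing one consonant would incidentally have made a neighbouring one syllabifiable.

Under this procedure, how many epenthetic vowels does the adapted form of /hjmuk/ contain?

3

After substitution the input is /zgmuk/.
The unsyllabifiable consonants are /z/, /g/, /k/; each receives one epenthetic vowel.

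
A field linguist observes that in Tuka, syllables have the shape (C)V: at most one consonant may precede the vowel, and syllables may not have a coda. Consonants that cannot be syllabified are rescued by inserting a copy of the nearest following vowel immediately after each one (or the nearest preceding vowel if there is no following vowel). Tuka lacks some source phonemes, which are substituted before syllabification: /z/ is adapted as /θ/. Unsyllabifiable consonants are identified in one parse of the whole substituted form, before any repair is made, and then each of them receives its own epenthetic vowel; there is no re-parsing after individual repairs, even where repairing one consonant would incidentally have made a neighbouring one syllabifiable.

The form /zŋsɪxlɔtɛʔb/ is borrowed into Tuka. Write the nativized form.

Substitution: /z/ → /θ/, giving /θŋsɪxlɔtɛʔb/.
Under (C)V, the unsyllabifiable consonants are /θ/, /ŋ/, /x/, /ʔ/, /b/ (no codas are permitted; onsets are limited to one consonant).
Epenthesis after each stranded consonant: /θ/ → /θɪ/, /ŋ/ → /ŋɪ/, /x/ → /xɔ/, /ʔ/ → /ʔɛ/, /b/ → /bɛ/.

θɪŋɪsɪxɔlɔtɛʔɛbɛ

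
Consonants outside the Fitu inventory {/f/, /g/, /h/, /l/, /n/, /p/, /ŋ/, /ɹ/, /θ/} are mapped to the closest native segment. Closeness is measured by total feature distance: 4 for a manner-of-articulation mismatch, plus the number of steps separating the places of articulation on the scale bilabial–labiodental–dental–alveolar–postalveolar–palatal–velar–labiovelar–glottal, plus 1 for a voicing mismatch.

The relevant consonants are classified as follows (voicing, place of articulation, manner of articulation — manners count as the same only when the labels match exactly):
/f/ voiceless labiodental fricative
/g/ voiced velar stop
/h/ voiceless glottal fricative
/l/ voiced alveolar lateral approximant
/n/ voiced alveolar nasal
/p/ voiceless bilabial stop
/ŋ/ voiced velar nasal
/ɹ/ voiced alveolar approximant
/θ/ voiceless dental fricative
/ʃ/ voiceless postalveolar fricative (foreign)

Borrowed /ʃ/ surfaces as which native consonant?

θ

/θ/ is closest: same manner (fricative), place distance 2 (postalveolar→dental), same voicing; total 2. Next closest is /f/ at distance 3.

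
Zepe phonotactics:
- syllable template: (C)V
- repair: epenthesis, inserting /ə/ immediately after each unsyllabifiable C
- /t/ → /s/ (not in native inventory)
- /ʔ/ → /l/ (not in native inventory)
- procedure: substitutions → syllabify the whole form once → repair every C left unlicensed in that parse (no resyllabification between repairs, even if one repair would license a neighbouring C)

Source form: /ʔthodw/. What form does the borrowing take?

ləsəhodəwə

Substitution: /ʔ/ → /l/, /t/ → /s/, giving /lshodw/.
Under (C)V, the unsyllabifiable consonants are /l/, /s/, /d/, /w/ (no codas are permitted; onsets are limited to one consonant).
Each unlicensed consonant becomes the onset of a new syllable: /l/ → /lə/, /s/ → /sə/, /d/ → /də/, /w/ → /wə/.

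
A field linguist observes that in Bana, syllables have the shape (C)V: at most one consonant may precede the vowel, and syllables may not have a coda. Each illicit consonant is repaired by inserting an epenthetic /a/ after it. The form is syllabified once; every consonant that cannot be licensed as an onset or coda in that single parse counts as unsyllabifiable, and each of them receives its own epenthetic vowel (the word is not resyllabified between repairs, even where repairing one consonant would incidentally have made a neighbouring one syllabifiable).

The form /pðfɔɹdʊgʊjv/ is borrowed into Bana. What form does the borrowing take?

Under (C)V, the unsyllabifiable consonants are /p/, /ð/, /ɹ/, /j/, /v/ (no codas are permitted; onsets are limited to one consonant).
Each unlicensed consonant becomes the onset of a new syllable: /p/ → /pa/, /ð/ → /ða/, /ɹ/ → /ɹa/, /j/ → /ja/, /v/ → /va/.

paðafɔɹadʊgʊjava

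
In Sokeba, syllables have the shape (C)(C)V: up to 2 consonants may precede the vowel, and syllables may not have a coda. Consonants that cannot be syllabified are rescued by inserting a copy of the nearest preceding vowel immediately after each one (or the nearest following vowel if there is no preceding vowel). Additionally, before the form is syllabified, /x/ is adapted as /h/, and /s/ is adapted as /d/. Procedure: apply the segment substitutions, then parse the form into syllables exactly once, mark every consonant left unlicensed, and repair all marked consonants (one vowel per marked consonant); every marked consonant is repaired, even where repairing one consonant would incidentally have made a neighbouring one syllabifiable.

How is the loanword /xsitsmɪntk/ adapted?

hditidmɪnɪtɪkɪ

Substitution: /x/ → /h/, /s/ → /d/, giving /hditdmɪntk/.
The consonants /t/, /n/, /t/, /k/ cannot be parsed into a legal (C)(C)V syllable (no codas are permitted; onsets may contain at most 2 consonants).
Epenthesis after each stranded consonant: /t/ → /ti/, /n/ → /nɪ/, /t/ → /tɪ/, /k/ → /kɪ/.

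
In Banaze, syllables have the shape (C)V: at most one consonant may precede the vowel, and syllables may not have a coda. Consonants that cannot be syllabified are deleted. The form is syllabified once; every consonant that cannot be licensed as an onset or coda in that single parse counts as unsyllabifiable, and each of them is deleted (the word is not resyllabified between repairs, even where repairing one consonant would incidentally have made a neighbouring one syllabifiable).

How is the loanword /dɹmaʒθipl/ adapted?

Syllabifying with onset maximization leaves /d/, /ɹ/, /ʒ/, /p/, /l/ stranded (no codas are permitted; onsets are limited to one consonant).
Deletion applies to /d/, /ɹ/, /ʒ/, /p/, /l/.

maθi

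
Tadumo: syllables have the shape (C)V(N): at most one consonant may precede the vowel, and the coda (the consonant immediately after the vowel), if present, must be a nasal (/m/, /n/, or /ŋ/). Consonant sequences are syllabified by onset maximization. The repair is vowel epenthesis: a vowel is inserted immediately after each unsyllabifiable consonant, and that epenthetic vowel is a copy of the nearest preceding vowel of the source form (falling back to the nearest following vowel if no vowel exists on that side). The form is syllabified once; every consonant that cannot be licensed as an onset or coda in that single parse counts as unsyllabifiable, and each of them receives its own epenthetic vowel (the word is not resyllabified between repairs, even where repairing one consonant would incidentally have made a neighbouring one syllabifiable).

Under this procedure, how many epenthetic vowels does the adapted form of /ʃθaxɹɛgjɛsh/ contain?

5

The unsyllabifiable consonants are /ʃ/, /x/, /g/, /s/, /h/; each receives one epenthetic vowel.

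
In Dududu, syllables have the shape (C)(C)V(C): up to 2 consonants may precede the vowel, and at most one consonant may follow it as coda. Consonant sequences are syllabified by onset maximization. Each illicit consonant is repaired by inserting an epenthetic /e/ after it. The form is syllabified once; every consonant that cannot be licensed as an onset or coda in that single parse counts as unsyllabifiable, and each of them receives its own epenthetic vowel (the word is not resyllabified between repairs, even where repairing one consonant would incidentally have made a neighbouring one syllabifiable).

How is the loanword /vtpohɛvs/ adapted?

Under (C)(C)V(C), the unsyllabifiable consonants are /v/, /s/ (at most one coda consonant is licensed; onsets may contain at most 2 consonants).
Epenthesis after each stranded consonant: /v/ → /ve/, /s/ → /se/.

vetpohɛvse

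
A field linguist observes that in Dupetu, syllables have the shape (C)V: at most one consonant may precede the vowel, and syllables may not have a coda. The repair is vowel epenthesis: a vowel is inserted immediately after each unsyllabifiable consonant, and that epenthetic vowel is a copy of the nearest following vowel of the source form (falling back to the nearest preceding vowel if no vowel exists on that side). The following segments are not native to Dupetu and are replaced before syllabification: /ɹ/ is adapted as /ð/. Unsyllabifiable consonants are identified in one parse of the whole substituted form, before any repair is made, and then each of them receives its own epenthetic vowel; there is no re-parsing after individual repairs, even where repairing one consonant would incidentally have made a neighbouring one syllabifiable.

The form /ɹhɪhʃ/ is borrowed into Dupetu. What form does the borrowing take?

Substitution: /ɹ/ → /ð/, giving /ðhɪhʃ/.
The consonants /ð/, /h/, /ʃ/ cannot be parsed into a legal (C)V syllable (no codas are permitted; onsets are limited to one consonant).
Epenthesis after each stranded consonant: /ð/ → /ðɪ/, /h/ → /hɪ/, /ʃ/ → /ʃɪ/.

ðɪhɪhɪʃɪ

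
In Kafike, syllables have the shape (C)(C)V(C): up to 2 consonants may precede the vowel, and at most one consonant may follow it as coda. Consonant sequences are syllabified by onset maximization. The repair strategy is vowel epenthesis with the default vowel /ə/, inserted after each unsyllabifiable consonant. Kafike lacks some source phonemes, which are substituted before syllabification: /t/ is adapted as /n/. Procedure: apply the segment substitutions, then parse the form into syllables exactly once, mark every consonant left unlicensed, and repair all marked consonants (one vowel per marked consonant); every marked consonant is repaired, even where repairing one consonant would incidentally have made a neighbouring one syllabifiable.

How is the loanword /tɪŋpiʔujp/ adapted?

nɪŋpiʔujpə

Substitution: /t/ → /n/, giving /nɪŋpiʔujp/.
Under (C)(C)V(C), the unsyllabifiable consonants are /p/ (at most one coda consonant is licensed; onsets may contain at most 2 consonants).
Inserting the epenthetic vowel yields /p/ → /pə/.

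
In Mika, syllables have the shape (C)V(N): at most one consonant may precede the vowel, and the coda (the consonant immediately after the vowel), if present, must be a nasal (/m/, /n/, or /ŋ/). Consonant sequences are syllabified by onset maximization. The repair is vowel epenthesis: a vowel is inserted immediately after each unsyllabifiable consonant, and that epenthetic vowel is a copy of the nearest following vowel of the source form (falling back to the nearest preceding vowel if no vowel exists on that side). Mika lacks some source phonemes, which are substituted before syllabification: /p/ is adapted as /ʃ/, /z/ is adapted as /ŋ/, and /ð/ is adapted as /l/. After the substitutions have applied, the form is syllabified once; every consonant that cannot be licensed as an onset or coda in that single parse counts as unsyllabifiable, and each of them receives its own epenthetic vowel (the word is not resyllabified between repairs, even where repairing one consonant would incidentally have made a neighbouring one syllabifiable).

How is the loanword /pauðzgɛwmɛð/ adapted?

Substitution: /p/ → /ʃ/, /ð/ → /l/, /z/ → /ŋ/, giving /ʃaulŋgɛwmɛl/.
The consonants /l/, /ŋ/, /w/, /l/ cannot be parsed into a legal (C)V(N) syllable (only a nasal (/m/, /n/, or /ŋ/) is licensed in coda position; onsets are limited to one consonant).
Each unlicensed consonant becomes the onset of a new syllable: /l/ → /lɛ/, /ŋ/ → /ŋɛ/, /w/ → /wɛ/, /l/ → /lɛ/.

ʃaulɛŋɛgɛwɛmɛlɛ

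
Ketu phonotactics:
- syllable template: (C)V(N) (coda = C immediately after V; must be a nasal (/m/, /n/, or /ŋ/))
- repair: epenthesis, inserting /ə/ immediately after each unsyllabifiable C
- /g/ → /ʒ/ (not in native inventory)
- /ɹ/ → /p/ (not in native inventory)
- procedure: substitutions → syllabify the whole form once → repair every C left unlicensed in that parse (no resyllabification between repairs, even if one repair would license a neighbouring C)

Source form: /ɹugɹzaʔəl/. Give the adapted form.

puʒəpəzaʔələ

Substitution: /ɹ/ → /p/, /g/ → /ʒ/, giving /puʒpzaʔəl/.
Under (C)V(N), the unsyllabifiable consonants are /ʒ/, /p/, /l/ (only a nasal (/m/, /n/, or /ŋ/) is licensed in coda position; onsets are limited to one consonant).
Inserting the epenthetic vowel yields /ʒ/ → /ʒə/, /p/ → /pə/, /l/ → /lə/.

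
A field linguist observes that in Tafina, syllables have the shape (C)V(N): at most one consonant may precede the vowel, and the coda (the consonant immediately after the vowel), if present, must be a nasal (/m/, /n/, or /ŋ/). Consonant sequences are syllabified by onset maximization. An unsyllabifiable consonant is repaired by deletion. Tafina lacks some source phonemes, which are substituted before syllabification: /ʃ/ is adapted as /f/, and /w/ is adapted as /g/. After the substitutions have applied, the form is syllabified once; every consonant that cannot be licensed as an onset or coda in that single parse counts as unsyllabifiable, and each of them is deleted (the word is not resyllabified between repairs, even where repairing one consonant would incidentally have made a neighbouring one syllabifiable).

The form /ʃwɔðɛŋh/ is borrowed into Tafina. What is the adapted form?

Substitution: /ʃ/ → /f/, /w/ → /g/, giving /fgɔðɛŋh/.
The consonants /f/, /h/ cannot be parsed into a legal (C)V(N) syllable (only a nasal (/m/, /n/, or /ŋ/) is licensed in coda position; onsets are limited to one consonant).
Deleting the stranded consonants removes /f/, /h/.

gɔðɛŋ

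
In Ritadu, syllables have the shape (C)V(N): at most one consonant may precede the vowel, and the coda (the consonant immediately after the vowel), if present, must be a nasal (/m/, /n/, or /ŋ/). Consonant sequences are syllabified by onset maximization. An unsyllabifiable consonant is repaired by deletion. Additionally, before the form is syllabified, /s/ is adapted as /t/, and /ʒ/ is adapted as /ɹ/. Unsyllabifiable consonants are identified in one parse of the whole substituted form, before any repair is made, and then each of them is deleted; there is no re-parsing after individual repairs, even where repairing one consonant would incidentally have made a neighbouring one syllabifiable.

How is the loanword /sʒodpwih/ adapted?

Substitution: /s/ → /t/, /ʒ/ → /ɹ/, giving /tɹodpwih/.
Syllabifying with onset maximization leaves /t/, /d/, /p/, /h/ stranded (only a nasal (/m/, /n/, or /ŋ/) is licensed in coda position; onsets are limited to one consonant).
Deletion applies to /t/, /d/, /p/, /h/.

ɹowi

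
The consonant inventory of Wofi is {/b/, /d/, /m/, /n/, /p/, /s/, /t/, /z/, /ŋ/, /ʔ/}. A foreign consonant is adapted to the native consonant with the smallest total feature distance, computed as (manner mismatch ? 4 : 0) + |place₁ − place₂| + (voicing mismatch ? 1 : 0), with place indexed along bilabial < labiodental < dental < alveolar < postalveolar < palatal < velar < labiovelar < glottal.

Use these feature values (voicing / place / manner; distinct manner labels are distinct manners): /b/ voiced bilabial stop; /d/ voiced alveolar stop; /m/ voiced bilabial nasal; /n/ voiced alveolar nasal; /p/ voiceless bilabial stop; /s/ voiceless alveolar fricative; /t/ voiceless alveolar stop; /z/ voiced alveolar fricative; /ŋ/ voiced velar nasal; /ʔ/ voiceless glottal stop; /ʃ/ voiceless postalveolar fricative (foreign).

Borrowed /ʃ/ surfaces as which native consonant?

s

/s/ is closest: same manner (fricative), place distance 1 (postalveolar→alveolar), same voicing; total 1. Next closest is /z/ at distance 2.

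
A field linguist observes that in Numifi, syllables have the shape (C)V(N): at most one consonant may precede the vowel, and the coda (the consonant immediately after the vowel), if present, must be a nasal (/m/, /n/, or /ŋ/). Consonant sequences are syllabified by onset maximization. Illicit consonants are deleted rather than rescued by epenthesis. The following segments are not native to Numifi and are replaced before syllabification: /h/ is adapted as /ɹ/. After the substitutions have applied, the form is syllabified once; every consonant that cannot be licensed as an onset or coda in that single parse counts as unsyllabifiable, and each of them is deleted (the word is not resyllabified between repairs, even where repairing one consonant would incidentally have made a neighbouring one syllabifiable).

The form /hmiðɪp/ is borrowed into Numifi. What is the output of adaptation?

miðɪ

Substitution: /h/ → /ɹ/, giving /ɹmiðɪp/.
Under (C)V(N), the unsyllabifiable consonants are /ɹ/, /p/ (only a nasal (/m/, /n/, or /ŋ/) is licensed in coda position; onsets are limited to one consonant).
Each unlicensed consonant is deleted: /ɹ/, /p/.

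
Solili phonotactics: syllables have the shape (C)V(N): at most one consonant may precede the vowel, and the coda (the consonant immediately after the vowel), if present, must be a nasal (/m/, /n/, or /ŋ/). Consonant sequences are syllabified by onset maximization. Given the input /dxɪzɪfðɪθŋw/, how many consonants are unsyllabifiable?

5

The consonants /d/, /f/, /θ/, /ŋ/, /w/ cannot be parsed into a legal (C)V(N) syllable (only a nasal (/m/, /n/, or /ŋ/) is licensed in coda position; onsets are limited to one consonant).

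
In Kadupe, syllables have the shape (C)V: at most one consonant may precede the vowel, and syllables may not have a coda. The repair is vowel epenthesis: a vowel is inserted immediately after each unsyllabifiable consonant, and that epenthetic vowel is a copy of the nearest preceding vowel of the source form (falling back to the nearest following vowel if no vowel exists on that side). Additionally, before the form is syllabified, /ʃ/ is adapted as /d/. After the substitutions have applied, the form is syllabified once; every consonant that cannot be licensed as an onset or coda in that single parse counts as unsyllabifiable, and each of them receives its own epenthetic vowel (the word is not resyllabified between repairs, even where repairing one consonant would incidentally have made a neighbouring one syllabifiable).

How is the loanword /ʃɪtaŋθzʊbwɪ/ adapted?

Substitution: /ʃ/ → /d/, giving /dɪtaŋθzʊbwɪ/.
Syllabifying with onset maximization leaves /ŋ/, /θ/, /b/ stranded (no codas are permitted; onsets are limited to one consonant).
Epenthesis after each stranded consonant: /ŋ/ → /ŋa/, /θ/ → /θa/, /b/ → /bʊ/.

dɪtaŋaθazʊbʊwɪ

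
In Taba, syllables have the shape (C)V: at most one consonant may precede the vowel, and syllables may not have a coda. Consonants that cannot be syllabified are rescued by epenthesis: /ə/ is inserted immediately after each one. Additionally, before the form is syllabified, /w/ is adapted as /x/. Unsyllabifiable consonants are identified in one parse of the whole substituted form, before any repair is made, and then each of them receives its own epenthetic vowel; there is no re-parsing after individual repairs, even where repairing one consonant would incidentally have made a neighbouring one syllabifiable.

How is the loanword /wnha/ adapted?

Substitution: /w/ → /x/, giving /xnha/.
Syllabifying with onset maximization leaves /x/, /n/ stranded (no codas are permitted; onsets are limited to one consonant).
Each unlicensed consonant becomes the onset of a new syllable: /x/ → /xə/, /n/ → /nə/.

xənəha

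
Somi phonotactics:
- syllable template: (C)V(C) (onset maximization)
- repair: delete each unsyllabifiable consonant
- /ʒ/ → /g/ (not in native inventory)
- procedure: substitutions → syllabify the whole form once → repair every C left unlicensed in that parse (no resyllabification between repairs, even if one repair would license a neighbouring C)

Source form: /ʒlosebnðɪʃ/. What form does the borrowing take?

losebðɪʃ

Substitution: /ʒ/ → /g/, giving /glosebnðɪʃ/.
Syllabifying with onset maximization leaves /g/, /n/ stranded (at most one coda consonant is licensed; onsets are limited to one consonant).
Deleting the stranded consonants removes /g/, /n/.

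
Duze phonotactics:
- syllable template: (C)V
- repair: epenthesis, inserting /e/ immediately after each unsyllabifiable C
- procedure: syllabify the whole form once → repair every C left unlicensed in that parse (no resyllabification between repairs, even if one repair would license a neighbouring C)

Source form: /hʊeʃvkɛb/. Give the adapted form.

The consonants /ʃ/, /v/, /b/ cannot be parsed into a legal (C)V syllable (no codas are permitted; onsets are limited to one consonant).
Epenthesis after each stranded consonant: /ʃ/ → /ʃe/, /v/ → /ve/, /b/ → /be/.

hʊeʃevekɛbe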